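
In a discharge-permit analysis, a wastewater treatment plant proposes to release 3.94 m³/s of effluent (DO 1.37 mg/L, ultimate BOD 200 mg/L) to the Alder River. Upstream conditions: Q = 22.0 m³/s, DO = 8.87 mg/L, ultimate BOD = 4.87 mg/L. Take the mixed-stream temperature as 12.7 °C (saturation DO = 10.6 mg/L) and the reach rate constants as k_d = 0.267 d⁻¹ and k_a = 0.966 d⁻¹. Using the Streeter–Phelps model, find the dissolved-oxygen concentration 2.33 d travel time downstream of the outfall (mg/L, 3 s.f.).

DO ≈ 4.61 mg/L

Mixed DO = (22.0×8.87 + 3.94×1.37)/(22.0+3.94) = 200.5/25.94 = 7.731 mg/L.
Mixed L₀ = (22.0×4.87 + 3.94×200)/(25.94) = 895.1/25.94 = 34.51 mg/L.
Initial deficit D₀ = C_s − DO₀ = 10.6 − 7.731 = 2.869 mg/L.
D(2.33) = [0.267×34.51/(0.966−0.267)](e^(−0.267×2.33) − e^(−0.966×2.33)) + 2.869 e^(−0.966×2.33)
= 13.18 × (0.5368 − 0.1053) + 2.869 × 0.1053 = 5.990 mg/L.
DO = 10.6 − 5.990 = 4.610 mg/L.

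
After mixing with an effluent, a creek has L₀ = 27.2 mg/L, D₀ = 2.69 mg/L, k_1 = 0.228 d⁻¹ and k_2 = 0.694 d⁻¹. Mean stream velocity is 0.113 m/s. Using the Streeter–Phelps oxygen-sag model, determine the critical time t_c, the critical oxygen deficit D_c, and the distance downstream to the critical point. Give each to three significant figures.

t_c ≈ 1.90 d; D_c ≈ 5.79 mg/L; x_c ≈ 18.6 km

At the critical point dD/dt = 0, so k_1 L₀ e^(−k_1 t) = k_2 D. Substituting D(t) from the Streeter–Phelps equation and solving for t gives
t_c = ln[(k_2/k_1)(1 − D₀(k_2−k_1)/(k_1 L₀))] / (k_2−k_1).
Here k_2−k_1 = 0.4660 d⁻¹ and 1 − D₀(k_2−k_1)/(k_1 L₀) = 1 − 2.69×0.4660/(0.228×27.2) = 0.7979, so
t_c = ln(3.044 × 0.7979) / 0.4660 = 0.8873 / 0.4660 = 1.904 d.
D_c = (k_1/k_2) L₀ e^(−k_1 t_c) = (0.228/0.694) × 27.2 × e^(−0.228×1.904) = 0.3285 × 27.2 × 0.6478 = 5.789 mg/L.
x_c = v t_c = 0.113 m/s × 1.904 d × 86400 s/d = 18590 m ≈ 18.6 km.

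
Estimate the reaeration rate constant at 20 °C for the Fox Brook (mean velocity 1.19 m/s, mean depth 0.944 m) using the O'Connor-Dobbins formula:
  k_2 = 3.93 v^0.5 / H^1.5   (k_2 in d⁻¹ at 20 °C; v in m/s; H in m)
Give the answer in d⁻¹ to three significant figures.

k_2 = 3.93 × 1.19^0.5 / 0.944^1.5 = 3.93 × 1.091 / 0.9172 = 4.674 d⁻¹.

k_2 ≈ 4.67 d⁻¹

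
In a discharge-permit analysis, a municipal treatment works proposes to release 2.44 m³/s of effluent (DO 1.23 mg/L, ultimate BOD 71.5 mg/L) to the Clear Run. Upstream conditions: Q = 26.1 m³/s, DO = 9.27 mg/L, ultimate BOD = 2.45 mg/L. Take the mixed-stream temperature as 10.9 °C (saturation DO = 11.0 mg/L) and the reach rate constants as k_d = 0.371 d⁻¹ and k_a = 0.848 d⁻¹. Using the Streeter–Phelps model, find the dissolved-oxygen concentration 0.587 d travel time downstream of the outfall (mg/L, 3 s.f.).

DO ≈ 8.25 mg/L

Mixed DO = (26.1×9.27 + 2.44×1.23)/(26.1+2.44) = 244.9/28.54 = 8.583 mg/L.
Mixed L₀ = (26.1×2.45 + 2.44×71.5)/(28.54) = 238.4/28.54 = 8.353 mg/L.
Initial deficit D₀ = C_s − DO₀ = 11.0 − 8.583 = 2.417 mg/L.
D(0.587) = [0.371×8.353/(0.848−0.371)](e^(−0.371×0.587) − e^(−0.848×0.587)) + 2.417 e^(−0.848×0.587)
= 6.497 × (0.8043 − 0.6079) + 2.417 × 0.6079 = 2.746 mg/L.
DO = 11.0 − 2.746 = 8.254 mg/L.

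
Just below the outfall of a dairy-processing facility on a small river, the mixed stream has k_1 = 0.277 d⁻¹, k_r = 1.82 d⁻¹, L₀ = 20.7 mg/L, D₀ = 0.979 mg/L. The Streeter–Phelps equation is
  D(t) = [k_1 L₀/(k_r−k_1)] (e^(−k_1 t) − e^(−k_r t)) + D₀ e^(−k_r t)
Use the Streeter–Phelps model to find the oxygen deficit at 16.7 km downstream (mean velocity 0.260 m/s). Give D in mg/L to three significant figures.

Travel time t = x/v = 16.7 km / (0.260 m/s) = 16700 m / 0.260 m/s = 64230 s = 0.7434 d.
k_1 L₀/(k_r−k_1) = 0.277×20.7/(1.82−0.277) = 5.734/1.543 = 3.716 mg/L.
e^(−k_1 t) = e^(−0.277×0.7434) = 0.8139; e^(−k_r t) = e^(−1.82×0.7434) = 0.2585.
D = 3.716 × (0.8139 − 0.2585) + 0.979 × 0.2585 = 2.064 + 0.2530 = 2.317 mg/L.

D ≈ 2.32 mg/L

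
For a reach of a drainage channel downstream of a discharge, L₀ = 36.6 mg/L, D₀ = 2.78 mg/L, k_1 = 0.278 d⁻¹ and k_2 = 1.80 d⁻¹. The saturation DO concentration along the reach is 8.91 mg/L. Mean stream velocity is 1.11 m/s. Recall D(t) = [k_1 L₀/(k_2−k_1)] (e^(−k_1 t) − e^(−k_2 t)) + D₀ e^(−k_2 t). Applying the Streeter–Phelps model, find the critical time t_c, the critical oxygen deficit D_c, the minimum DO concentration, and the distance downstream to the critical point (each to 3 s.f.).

At the critical point dD/dt = 0, so k_1 L₀ e^(−k_1 t) = k_2 D. Substituting D(t) from the Streeter–Phelps equation and solving for t gives
t_c = ln[(k_2/k_1)(1 − D₀(k_2−k_1)/(k_1 L₀))] / (k_2−k_1).
Here k_2−k_1 = 1.522 d⁻¹ and 1 − D₀(k_2−k_1)/(k_1 L₀) = 1 − 2.78×1.522/(0.278×36.6) = 0.5842, so
t_c = ln(6.475 × 0.5842) / 1.522 = 1.330 / 1.522 = 0.8741 d.
D_c = (k_1/k_2) L₀ e^(−k_1 t_c) = (0.278/1.80) × 36.6 × e^(−0.278×0.8741) = 0.1544 × 36.6 × 0.7843 = 4.433 mg/L.
Minimum DO = C_s − D_c = 8.91 − 4.433 = 4.477 mg/L.
x_c = v t_c = 1.11 m/s × 0.8741 d × 86400 s/d = 83830 m ≈ 83.8 km.

t_c ≈ 0.874 d; D_c ≈ 4.43 mg/L; min DO ≈ 4.48 mg/L; x_c ≈ 83.8 km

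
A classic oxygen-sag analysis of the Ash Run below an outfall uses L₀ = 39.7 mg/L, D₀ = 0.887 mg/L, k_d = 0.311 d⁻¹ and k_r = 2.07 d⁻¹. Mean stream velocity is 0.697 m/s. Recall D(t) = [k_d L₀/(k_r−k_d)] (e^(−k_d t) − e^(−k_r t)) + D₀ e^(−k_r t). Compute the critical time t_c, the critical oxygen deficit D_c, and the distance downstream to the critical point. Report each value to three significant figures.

t_c ≈ 1.00 d; D_c ≈ 4.37 mg/L; x_c ≈ 60.3 km

t_c = [1/(k_r−k_d)] ln[(k_r/k_d)(1 − D₀(k_r−k_d)/(k_d L₀))]
= [1/(2.07−0.311)] ln[(2.07/0.311)(1 − 0.887×1.759/(0.311×39.7))]
= (1/1.759) ln[6.656 × 0.8736] = 0.5685 × ln(5.815) = 0.5685 × 1.760 = 1.001 d.
L(t_c) = L₀ e^(−k_d t_c) = 39.7 × 0.7325 = 29.08 mg/L, and at the critical point k_r D_c = k_d L, so D_c = (0.311/2.07) × 29.08 = 4.369 mg/L.
x_c = v t_c = 0.697 m/s × 1.001 d × 86400 s/d = 60270 m ≈ 60.3 km.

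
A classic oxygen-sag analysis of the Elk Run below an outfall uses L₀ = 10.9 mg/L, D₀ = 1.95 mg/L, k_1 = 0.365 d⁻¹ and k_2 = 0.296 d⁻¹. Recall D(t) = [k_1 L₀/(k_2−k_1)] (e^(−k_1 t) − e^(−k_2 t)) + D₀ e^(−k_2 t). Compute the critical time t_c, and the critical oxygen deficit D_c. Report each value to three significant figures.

t_c ≈ 2.55 d; D_c ≈ 5.29 mg/L

t_c = [1/(k_2−k_1)] ln[(k_2/k_1)(1 − D₀(k_2−k_1)/(k_1 L₀))]
= [1/(0.296−0.365)] ln[(0.296/0.365)(1 − 1.95×-0.06900/(0.365×10.9))]
= (1/-0.06900) ln[0.8110 × 1.034] = -14.49 × ln(0.8384) = -14.49 × -0.1763 = 2.555 d.
L(t_c) = L₀ e^(−k_1 t_c) = 10.9 × 0.3936 = 4.290 mg/L, and at the critical point k_2 D_c = k_1 L, so D_c = (0.365/0.296) × 4.290 = 5.290 mg/L.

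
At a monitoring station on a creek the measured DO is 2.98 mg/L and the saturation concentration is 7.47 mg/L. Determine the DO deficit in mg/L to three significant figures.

D ≈ 4.49 mg/L

D = C_s − C = 7.47 − 2.98 = 4.49 mg/L.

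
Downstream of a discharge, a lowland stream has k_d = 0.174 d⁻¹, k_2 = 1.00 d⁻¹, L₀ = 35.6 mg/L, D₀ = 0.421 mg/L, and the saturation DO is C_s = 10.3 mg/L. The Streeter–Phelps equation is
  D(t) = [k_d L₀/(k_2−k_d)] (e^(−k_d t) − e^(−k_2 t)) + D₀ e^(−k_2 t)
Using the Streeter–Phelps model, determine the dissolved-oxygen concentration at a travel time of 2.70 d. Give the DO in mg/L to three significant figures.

k_d L₀/(k_2−k_d) = 0.174×35.6/(1.00−0.174) = 6.194/0.8260 = 7.499 mg/L.
e^(−k_d t) = e^(−0.174×2.700) = 0.6251; e^(−k_2 t) = e^(−1.00×2.700) = 0.06721.
D = 7.499 × (0.6251 − 0.06721) + 0.421 × 0.06721 = 4.184 + 0.02829 = 4.212 mg/L.
DO = C_s − D = 10.3 − 4.212 = 6.088 mg/L.

DO ≈ 6.09 mg/L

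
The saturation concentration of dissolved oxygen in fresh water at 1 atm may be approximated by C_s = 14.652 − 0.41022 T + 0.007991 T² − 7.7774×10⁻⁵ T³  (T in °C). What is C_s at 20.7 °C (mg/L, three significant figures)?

C_s = 14.652 − 0.41022×20.7 + 0.007991×20.7² − 7.7774×10⁻⁵×20.7³ = 8.895 mg/L.

C_s ≈ 8.89 mg/L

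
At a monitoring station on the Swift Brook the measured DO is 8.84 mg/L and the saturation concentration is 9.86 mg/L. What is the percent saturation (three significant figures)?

% saturation = C/C_s × 100 = 8.84/9.86 × 100 = 89.7 %.

89.7 % saturation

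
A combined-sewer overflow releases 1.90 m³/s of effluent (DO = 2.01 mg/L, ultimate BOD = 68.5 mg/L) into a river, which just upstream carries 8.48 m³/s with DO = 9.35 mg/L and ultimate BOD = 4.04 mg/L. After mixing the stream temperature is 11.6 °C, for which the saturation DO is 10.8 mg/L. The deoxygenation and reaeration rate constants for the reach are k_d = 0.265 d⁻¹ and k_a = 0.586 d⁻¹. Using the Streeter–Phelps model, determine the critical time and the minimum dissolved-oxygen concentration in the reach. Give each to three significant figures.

Mixed DO = (8.48×9.35 + 1.90×2.01)/(8.48+1.90) = 83.11/10.38 = 8.006 mg/L.
Mixed L₀ = (8.48×4.04 + 1.90×68.5)/(10.38) = 164.4/10.38 = 15.84 mg/L.
Initial deficit D₀ = C_s − DO₀ = 10.8 − 8.006 = 2.794 mg/L.
t_c = (1/0.3210) ln[(0.586/0.265)(1 − 2.794×0.3210/(0.265×15.84))] = 3.115 × ln(1.739) = 1.724 d.
D_c = (0.265/0.586) × 15.84 × e^(−0.265×1.724) = 0.4522 × 15.84 × 0.6334 = 4.537 mg/L.
Minimum DO = 10.8 − 4.537 = 6.263 mg/L.

t_c ≈ 1.72 d; minimum DO ≈ 6.26 mg/L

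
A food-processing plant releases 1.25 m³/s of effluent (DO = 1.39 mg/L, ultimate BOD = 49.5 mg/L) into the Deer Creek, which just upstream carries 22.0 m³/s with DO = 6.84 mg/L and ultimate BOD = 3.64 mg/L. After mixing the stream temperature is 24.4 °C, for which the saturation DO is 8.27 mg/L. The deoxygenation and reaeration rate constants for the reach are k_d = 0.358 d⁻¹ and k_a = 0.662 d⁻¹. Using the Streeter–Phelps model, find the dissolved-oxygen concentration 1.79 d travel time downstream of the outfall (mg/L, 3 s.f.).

Mixed DO = (22.0×6.84 + 1.25×1.39)/(22.0+1.25) = 152.2/23.25 = 6.547 mg/L.
Mixed L₀ = (22.0×3.64 + 1.25×49.5)/(23.25) = 142.0/23.25 = 6.106 mg/L.
Initial deficit D₀ = C_s − DO₀ = 8.27 − 6.547 = 1.723 mg/L.
D(1.79) = [0.358×6.106/(0.662−0.358)](e^(−0.358×1.79) − e^(−0.662×1.79)) + 1.723 e^(−0.662×1.79)
= 7.190 × (0.5269 − 0.3058) + 1.723 × 0.3058 = 2.117 mg/L.
DO = 8.27 − 2.117 = 6.153 mg/L.

DO ≈ 6.15 mg/L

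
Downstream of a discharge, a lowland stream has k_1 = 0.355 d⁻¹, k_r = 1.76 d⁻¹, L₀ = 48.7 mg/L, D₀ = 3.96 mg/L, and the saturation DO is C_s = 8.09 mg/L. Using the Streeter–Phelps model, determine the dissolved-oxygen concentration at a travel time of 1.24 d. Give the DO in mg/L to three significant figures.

DO ≈ 1.11 mg/L

k_1 L₀/(k_r−k_1) = 0.355×48.7/(1.76−0.355) = 17.29/1.405 = 12.30 mg/L.
e^(−k_1 t) = e^(−0.355×1.240) = 0.6439; e^(−k_r t) = e^(−1.76×1.240) = 0.1128.
D = 12.30 × (0.6439 − 0.1128) + 3.96 × 0.1128 = 6.536 + 0.4466 = 6.982 mg/L.
DO = C_s − D = 8.09 − 6.982 = 1.108 mg/L.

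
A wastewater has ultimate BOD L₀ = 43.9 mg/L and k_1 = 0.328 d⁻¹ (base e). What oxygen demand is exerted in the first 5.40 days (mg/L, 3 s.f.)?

y_t = L₀(1 − e^(−k_1 t)) = 43.9 × (1 − e^(−0.328×5.40))
= 43.9 × (1 − 0.1701) = 43.9 × 0.8299 = 36.43 mg/L.

y ≈ 36.4 mg/L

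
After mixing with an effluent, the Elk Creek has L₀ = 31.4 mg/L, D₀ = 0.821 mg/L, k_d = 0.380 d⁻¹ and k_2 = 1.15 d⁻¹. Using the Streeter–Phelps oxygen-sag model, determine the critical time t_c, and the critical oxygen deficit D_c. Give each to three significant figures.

t_c ≈ 1.37 d; D_c ≈ 6.17 mg/L

With k_2/k_d = 3.026 and 1 − D₀(k_2−k_d)/(k_d L₀) = 0.9470,
t_c = ln(3.026 × 0.9470) / (1.15 − 0.380) = ln(2.866) / 0.7700 = 1.053/0.7700 = 1.367 d.
L(t_c) = L₀ e^(−k_d t_c) = 31.4 × 0.5947 = 18.68 mg/L, and at the critical point k_2 D_c = k_d L, so D_c = (0.380/1.15) × 18.68 = 6.171 mg/L.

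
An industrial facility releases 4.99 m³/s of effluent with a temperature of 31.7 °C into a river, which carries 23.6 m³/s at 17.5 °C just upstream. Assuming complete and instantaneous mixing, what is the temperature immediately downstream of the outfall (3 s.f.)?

20.0 °C

Flow-weighted mixing: C = (Q_r C_r + Q_w C_w)/(Q_r + Q_w)
= (23.6×17.5 + 4.99×31.7)/(23.6 + 4.99) = 571.2/28.59 = 19.98 °C.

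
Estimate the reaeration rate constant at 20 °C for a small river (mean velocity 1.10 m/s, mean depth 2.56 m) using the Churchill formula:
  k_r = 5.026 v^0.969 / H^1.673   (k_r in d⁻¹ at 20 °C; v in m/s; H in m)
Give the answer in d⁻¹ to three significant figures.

k_r ≈ 1.14 d⁻¹

k_r = 5.026 × 1.10^0.969 / 2.56^1.673 = 5.026 × 1.097 / 4.819 = 1.144 d⁻¹.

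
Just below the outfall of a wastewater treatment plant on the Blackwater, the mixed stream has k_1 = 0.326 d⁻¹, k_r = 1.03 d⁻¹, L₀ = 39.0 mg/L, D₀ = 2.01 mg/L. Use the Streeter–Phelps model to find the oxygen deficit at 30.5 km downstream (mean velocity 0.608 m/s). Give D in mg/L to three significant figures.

Travel time t = x/v = 30.5 km / (0.608 m/s) = 30500 m / 0.608 m/s = 50160 s = 0.5806 d.
k_1 L₀/(k_r−k_1) = 0.326×39.0/(1.03−0.326) = 12.71/0.7040 = 18.06 mg/L.
e^(−k_1 t) = e^(−0.326×0.5806) = 0.8276; e^(−k_r t) = e^(−1.03×0.5806) = 0.5499.
D = 18.06 × (0.8276 − 0.5499) + 2.01 × 0.5499 = 5.014 + 1.105 = 6.120 mg/L.

D ≈ 6.12 mg/L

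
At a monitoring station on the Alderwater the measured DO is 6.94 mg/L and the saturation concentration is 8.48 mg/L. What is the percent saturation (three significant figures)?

81.8 % saturation

% saturation = C/C_s × 100 = 6.94/8.48 × 100 = 81.8 %.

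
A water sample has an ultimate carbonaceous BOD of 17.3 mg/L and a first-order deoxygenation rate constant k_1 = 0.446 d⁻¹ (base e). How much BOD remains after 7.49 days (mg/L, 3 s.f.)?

L_t = L₀ e^(−k_1 t) = 17.3 × e^(−0.446×7.49) = 17.3 × 0.03542 = 0.6127 mg/L.

L ≈ 0.613 mg/L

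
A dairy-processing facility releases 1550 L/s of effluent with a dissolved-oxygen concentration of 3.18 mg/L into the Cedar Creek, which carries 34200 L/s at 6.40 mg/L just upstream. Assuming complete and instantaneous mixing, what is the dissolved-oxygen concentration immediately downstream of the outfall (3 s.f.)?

6.26 mg/L

Flow-weighted mixing: C = (Q_r C_r + Q_w C_w)/(Q_r + Q_w)
= (34200×6.40 + 1550×3.18)/(34200 + 1550) = 223800/35750 = 6.260 mg/L.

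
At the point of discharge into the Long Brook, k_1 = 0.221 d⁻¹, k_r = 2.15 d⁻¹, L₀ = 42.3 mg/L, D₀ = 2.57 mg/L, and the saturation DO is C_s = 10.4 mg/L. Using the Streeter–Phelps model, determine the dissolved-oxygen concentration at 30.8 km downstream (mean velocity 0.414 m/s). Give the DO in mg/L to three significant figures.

DO ≈ 6.75 mg/L

Travel time t = x/v = 30.8 km / (0.414 m/s) = 30800 m / 0.414 m/s = 74400 s = 0.8611 d.
k_1 L₀/(k_r−k_1) = 0.221×42.3/(2.15−0.221) = 9.348/1.929 = 4.846 mg/L.
e^(−k_1 t) = e^(−0.221×0.8611) = 0.8267; e^(−k_r t) = e^(−2.15×0.8611) = 0.1570.
D = 4.846 × (0.8267 − 0.1570) + 2.57 × 0.1570 = 3.245 + 0.4036 = 3.649 mg/L.
DO = C_s − D = 10.4 − 3.649 = 6.751 mg/L.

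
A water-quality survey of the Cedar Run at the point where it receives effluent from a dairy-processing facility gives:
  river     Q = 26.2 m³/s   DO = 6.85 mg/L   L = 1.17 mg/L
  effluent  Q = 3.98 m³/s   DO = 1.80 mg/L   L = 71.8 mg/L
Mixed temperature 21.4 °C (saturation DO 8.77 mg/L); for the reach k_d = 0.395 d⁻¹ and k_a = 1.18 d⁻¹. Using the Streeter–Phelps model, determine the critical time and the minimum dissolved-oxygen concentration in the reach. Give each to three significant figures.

t_c ≈ 0.536 d; minimum DO ≈ 5.93 mg/L

Mixed DO = (26.2×6.85 + 3.98×1.80)/(26.2+3.98) = 186.6/30.18 = 6.184 mg/L.
Mixed L₀ = (26.2×1.17 + 3.98×71.8)/(30.18) = 316.4/30.18 = 10.48 mg/L.
Initial deficit D₀ = C_s − DO₀ = 8.77 − 6.184 = 2.586 mg/L.
t_c = (1/0.7850) ln[(1.18/0.395)(1 − 2.586×0.7850/(0.395×10.48))] = 1.274 × ln(1.523) = 0.5359 d.
D_c = (0.395/1.18) × 10.48 × e^(−0.395×0.5359) = 0.3347 × 10.48 × 0.8092 = 2.840 mg/L.
Minimum DO = 8.77 − 2.840 = 5.930 mg/L.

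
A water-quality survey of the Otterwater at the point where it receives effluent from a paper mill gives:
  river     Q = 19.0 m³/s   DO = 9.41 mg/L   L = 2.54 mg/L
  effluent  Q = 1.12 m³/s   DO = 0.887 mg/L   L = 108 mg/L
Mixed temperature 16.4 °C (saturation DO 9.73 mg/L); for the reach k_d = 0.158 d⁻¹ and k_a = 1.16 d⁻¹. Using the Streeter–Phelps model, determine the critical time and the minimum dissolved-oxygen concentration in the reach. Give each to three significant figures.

t_c ≈ 1.08 d; minimum DO ≈ 8.76 mg/L

Mixed DO = (19.0×9.41 + 1.12×0.887)/(19.0+1.12) = 179.8/20.12 = 8.936 mg/L.
Mixed L₀ = (19.0×2.54 + 1.12×108)/(20.12) = 169.2/20.12 = 8.411 mg/L.
Initial deficit D₀ = C_s − DO₀ = 9.73 − 8.936 = 0.7944 mg/L.
t_c = (1/1.002) ln[(1.16/0.158)(1 − 0.7944×1.002/(0.158×8.411))] = 0.9980 × ln(2.944) = 1.078 d.
D_c = (0.158/1.16) × 8.411 × e^(−0.158×1.078) = 0.1362 × 8.411 × 0.8435 = 0.9662 mg/L.
Minimum DO = 9.73 − 0.9662 = 8.764 mg/L.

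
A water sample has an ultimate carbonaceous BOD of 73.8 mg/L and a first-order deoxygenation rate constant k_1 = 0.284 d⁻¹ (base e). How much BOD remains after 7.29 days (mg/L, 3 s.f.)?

L ≈ 9.31 mg/L

L_t = L₀ e^(−k_1 t) = 73.8 × e^(−0.284×7.29) = 73.8 × 0.1261 = 9.309 mg/L.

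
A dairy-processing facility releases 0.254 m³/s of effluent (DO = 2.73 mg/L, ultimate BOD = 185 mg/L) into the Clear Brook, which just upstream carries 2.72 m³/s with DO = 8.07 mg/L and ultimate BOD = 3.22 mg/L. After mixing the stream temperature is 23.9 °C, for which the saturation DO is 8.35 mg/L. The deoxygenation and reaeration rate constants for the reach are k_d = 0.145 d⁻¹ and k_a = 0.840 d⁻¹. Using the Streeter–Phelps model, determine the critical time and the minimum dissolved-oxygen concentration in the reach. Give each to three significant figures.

t_c ≈ 2.23 d; minimum DO ≈ 6.01 mg/L

Mixed DO = (2.72×8.07 + 0.254×2.73)/(2.72+0.254) = 22.64/2.974 = 7.614 mg/L.
Mixed L₀ = (2.72×3.22 + 0.254×185)/(2.974) = 55.75/2.974 = 18.75 mg/L.
Initial deficit D₀ = C_s − DO₀ = 8.35 − 7.614 = 0.7361 mg/L.
t_c = (1/0.6950) ln[(0.840/0.145)(1 − 0.7361×0.6950/(0.145×18.75))] = 1.439 × ln(4.703) = 2.228 d.
D_c = (0.145/0.840) × 18.75 × e^(−0.145×2.228) = 0.1726 × 18.75 × 0.7240 = 2.343 mg/L.
Minimum DO = 8.35 − 2.343 = 6.007 mg/L.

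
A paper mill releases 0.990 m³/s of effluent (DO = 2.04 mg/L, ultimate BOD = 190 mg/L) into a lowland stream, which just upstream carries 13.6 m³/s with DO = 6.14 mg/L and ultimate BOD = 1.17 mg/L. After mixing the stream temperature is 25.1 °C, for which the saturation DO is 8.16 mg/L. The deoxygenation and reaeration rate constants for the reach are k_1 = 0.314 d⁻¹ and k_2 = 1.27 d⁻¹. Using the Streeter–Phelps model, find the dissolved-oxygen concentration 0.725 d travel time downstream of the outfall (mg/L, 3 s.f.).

DO ≈ 5.42 mg/L

Mixed DO = (13.6×6.14 + 0.990×2.04)/(13.6+0.990) = 85.52/14.59 = 5.862 mg/L.
Mixed L₀ = (13.6×1.17 + 0.990×190)/(14.59) = 204.0/14.59 = 13.98 mg/L.
Initial deficit D₀ = C_s − DO₀ = 8.16 − 5.862 = 2.298 mg/L.
D(0.725) = [0.314×13.98/(1.27−0.314)](e^(−0.314×0.725) − e^(−1.27×0.725)) + 2.298 e^(−1.27×0.725)
= 4.593 × (0.7964 − 0.3982) + 2.298 × 0.3982 = 2.744 mg/L.
DO = 8.16 − 2.744 = 5.416 mg/L.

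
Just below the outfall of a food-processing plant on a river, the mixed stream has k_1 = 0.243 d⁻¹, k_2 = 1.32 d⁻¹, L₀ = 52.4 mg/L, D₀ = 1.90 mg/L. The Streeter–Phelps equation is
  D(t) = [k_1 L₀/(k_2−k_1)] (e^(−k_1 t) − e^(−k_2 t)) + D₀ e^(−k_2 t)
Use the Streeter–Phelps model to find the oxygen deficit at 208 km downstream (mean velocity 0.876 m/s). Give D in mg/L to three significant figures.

D ≈ 5.80 mg/L

Travel time t = x/v = 208 km / (0.876 m/s) = 208000 m / 0.876 m/s = 237400 s = 2.748 d.
k_1 L₀/(k_2−k_1) = 0.243×52.4/(1.32−0.243) = 12.73/1.077 = 11.82 mg/L.
e^(−k_1 t) = e^(−0.243×2.748) = 0.5128; e^(−k_2 t) = e^(−1.32×2.748) = 0.02658.
D = 11.82 × (0.5128 − 0.02658) + 1.90 × 0.02658 = 5.749 + 0.05050 = 5.799 mg/L.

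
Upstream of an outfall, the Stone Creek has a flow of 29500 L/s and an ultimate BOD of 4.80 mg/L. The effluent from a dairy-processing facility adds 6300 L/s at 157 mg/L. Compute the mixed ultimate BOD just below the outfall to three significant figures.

31.6 mg/L

Flow-weighted mixing: C = (Q_r C_r + Q_w C_w)/(Q_r + Q_w)
= (29500×4.80 + 6300×157)/(29500 + 6300) = 1.131×10^6/35800 = 31.58 mg/L.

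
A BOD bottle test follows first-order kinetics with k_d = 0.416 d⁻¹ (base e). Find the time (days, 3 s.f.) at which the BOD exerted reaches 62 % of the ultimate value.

y/L₀ = 1 − e^(−k_d t) = 0.62 ⇒ e^(−k_d t) = 0.380
t = −ln(0.380) / 0.416 = 0.9676 / 0.416 = 2.326 d.

t ≈ 2.33 d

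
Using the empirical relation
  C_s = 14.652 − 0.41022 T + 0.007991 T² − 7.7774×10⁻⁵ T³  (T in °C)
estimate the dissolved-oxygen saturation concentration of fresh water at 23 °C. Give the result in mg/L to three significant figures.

C_s ≈ 8.50 mg/L

C_s = 14.652 − 0.41022×23 + 0.007991×23² − 7.7774×10⁻⁵×23³ = 8.498 mg/L.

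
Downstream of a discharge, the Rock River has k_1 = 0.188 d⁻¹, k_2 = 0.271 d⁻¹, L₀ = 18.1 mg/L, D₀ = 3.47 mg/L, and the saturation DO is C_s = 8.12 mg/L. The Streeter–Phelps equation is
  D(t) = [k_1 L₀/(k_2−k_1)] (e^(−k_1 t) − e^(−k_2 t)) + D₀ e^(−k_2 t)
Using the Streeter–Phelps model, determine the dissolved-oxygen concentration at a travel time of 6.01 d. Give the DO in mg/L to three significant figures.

DO ≈ 2.24 mg/L

k_1 L₀/(k_2−k_1) = 0.188×18.1/(0.271−0.188) = 3.403/0.08300 = 41.00 mg/L.
e^(−k_1 t) = e^(−0.188×6.010) = 0.3231; e^(−k_2 t) = e^(−0.271×6.010) = 0.1962.
D = 41.00 × (0.3231 − 0.1962) + 3.47 × 0.1962 = 5.202 + 0.6808 = 5.883 mg/L.
DO = C_s − D = 8.12 − 5.883 = 2.237 mg/L.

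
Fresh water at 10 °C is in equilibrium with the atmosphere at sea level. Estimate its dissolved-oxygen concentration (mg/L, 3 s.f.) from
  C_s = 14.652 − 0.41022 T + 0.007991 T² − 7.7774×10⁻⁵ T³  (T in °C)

C_s = 14.652 − 0.41022×10 + 0.007991×10² − 7.7774×10⁻⁵×10³ = 11.27 mg/L.

C_s ≈ 11.3 mg/L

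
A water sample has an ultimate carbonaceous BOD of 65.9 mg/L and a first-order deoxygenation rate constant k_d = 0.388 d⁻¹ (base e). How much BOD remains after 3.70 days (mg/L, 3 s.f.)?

L ≈ 15.7 mg/L

L_t = L₀ e^(−k_d t) = 65.9 × e^(−0.388×3.70) = 65.9 × 0.2380 = 15.68 mg/L.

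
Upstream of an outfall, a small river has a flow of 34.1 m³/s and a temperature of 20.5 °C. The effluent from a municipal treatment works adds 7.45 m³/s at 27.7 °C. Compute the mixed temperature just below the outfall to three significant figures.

Flow-weighted mixing: C = (Q_r C_r + Q_w C_w)/(Q_r + Q_w)
= (34.1×20.5 + 7.45×27.7)/(34.1 + 7.45) = 905.4/41.55 = 21.79 °C.

21.8 °C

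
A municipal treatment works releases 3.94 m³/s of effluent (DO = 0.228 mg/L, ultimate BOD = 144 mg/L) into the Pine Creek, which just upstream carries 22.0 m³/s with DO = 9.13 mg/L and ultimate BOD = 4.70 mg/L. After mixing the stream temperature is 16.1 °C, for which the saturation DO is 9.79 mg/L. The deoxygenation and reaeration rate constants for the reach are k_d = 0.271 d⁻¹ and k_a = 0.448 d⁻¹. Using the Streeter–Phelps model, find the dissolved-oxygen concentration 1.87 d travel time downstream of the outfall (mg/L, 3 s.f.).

Mixed DO = (22.0×9.13 + 3.94×0.228)/(22.0+3.94) = 201.8/25.94 = 7.778 mg/L.
Mixed L₀ = (22.0×4.70 + 3.94×144)/(25.94) = 670.8/25.94 = 25.86 mg/L.
Initial deficit D₀ = C_s − DO₀ = 9.79 − 7.778 = 2.012 mg/L.
D(1.87) = [0.271×25.86/(0.448−0.271)](e^(−0.271×1.87) − e^(−0.448×1.87)) + 2.012 e^(−0.448×1.87)
= 39.59 × (0.6024 − 0.4327) + 2.012 × 0.4327 = 7.592 mg/L.
DO = 9.79 − 7.592 = 2.198 mg/L.

DO ≈ 2.20 mg/L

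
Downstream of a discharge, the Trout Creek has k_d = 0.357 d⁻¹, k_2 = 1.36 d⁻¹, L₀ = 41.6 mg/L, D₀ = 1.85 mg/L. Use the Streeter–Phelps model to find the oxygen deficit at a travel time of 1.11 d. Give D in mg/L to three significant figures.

k_d L₀/(k_2−k_d) = 0.357×41.6/(1.36−0.357) = 14.85/1.003 = 14.81 mg/L.
e^(−k_d t) = e^(−0.357×1.110) = 0.6728; e^(−k_2 t) = e^(−1.36×1.110) = 0.2210.
D = 14.81 × (0.6728 − 0.2210) + 1.85 × 0.2210 = 6.690 + 0.4088 = 7.099 mg/L.

D ≈ 7.10 mg/L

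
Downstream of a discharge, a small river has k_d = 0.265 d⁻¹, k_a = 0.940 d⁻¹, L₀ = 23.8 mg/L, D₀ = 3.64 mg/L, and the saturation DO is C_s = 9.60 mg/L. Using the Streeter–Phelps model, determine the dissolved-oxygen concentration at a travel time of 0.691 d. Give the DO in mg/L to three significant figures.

DO ≈ 4.80 mg/L

k_d L₀/(k_a−k_d) = 0.265×23.8/(0.940−0.265) = 6.307/0.6750 = 9.344 mg/L.
e^(−k_d t) = e^(−0.265×0.6910) = 0.8327; e^(−k_a t) = e^(−0.940×0.6910) = 0.5223.
D = 9.344 × (0.8327 − 0.5223) + 3.64 × 0.5223 = 2.900 + 1.901 = 4.801 mg/L.
DO = C_s − D = 9.60 − 4.801 = 4.799 mg/L.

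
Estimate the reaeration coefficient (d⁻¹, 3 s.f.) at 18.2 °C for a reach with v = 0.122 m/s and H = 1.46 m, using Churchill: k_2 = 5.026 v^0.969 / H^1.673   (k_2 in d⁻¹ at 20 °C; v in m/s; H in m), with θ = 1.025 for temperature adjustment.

k_2(20) = 5.026 × 0.122^0.969 / 1.46^1.673 = 5.026 × 0.1302 / 1.883 = 0.3475 d⁻¹.
k_2(18.2) = 0.3475 × 1.025^(18.2−20) = 0.3475 × 0.9565 = 0.3324 d⁻¹.

k_2 ≈ 0.332 d⁻¹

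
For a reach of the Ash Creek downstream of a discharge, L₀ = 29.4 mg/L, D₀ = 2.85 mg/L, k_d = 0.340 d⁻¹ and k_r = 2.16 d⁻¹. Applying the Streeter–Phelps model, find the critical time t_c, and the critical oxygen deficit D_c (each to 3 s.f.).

At the critical point dD/dt = 0, so k_d L₀ e^(−k_d t) = k_r D. Substituting D(t) from the Streeter–Phelps equation and solving for t gives
t_c = ln[(k_r/k_d)(1 − D₀(k_r−k_d)/(k_d L₀))] / (k_r−k_d).
Here k_r−k_d = 1.820 d⁻¹ and 1 − D₀(k_r−k_d)/(k_d L₀) = 1 − 2.85×1.820/(0.340×29.4) = 0.4811, so
t_c = ln(6.353 × 0.4811) / 1.820 = 1.117 / 1.820 = 0.6139 d.
L(t_c) = L₀ e^(−k_d t_c) = 29.4 × 0.8116 = 23.86 mg/L, and at the critical point k_r D_c = k_d L, so D_c = (0.340/2.16) × 23.86 = 3.756 mg/L.

t_c ≈ 0.614 d; D_c ≈ 3.76 mg/L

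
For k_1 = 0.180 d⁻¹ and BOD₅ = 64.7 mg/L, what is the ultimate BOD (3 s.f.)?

L₀ ≈ 109 mg/L

BOD₅ = L₀(1 − e^(−5k_1)) ⇒ L₀ = BOD₅ / (1 − e^(−5×0.180))
= 64.7 / (1 − 0.4066) = 64.7 / 0.5934 = 109.0 mg/L.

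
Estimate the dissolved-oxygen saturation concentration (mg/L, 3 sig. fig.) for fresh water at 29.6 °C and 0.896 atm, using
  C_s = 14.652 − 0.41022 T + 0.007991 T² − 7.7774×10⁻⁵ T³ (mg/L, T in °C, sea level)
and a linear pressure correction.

At sea level: C_s = 14.652 − 0.41022×29.6 + 0.007991×29.6² − 7.7774×10⁻⁵×29.6³ = 7.494 mg/L.
Pressure correction: C_s' = 7.494 × 0.896 = 6.715 mg/L.

C_s ≈ 6.71 mg/L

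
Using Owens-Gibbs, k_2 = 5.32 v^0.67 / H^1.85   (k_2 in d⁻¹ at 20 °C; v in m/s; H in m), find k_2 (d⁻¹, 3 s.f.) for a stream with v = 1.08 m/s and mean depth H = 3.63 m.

k_2 ≈ 0.516 d⁻¹

k_2 = 5.32 × 1.08^0.67 / 3.63^1.85 = 5.32 × 1.053 / 10.86 = 0.5158 d⁻¹.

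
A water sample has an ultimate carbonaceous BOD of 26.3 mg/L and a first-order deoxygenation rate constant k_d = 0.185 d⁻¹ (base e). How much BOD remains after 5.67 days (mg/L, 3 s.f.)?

L ≈ 9.21 mg/L

L_t = L₀ e^(−k_d t) = 26.3 × e^(−0.185×5.67) = 26.3 × 0.3503 = 9.213 mg/L.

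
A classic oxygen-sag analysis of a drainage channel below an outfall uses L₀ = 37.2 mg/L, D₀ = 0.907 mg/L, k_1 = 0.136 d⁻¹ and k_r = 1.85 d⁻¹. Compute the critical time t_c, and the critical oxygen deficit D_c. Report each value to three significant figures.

t_c ≈ 1.31 d; D_c ≈ 2.29 mg/L

t_c = [1/(k_r−k_1)] ln[(k_r/k_1)(1 − D₀(k_r−k_1)/(k_1 L₀))]
= [1/(1.85−0.136)] ln[(1.85/0.136)(1 − 0.907×1.714/(0.136×37.2))]
= (1/1.714) ln[13.60 × 0.6927] = 0.5834 × ln(9.423) = 0.5834 × 2.243 = 1.309 d.
L(t_c) = L₀ e^(−k_1 t_c) = 37.2 × 0.8370 = 31.13 mg/L, and at the critical point k_r D_c = k_1 L, so D_c = (0.136/1.85) × 31.13 = 2.289 mg/L.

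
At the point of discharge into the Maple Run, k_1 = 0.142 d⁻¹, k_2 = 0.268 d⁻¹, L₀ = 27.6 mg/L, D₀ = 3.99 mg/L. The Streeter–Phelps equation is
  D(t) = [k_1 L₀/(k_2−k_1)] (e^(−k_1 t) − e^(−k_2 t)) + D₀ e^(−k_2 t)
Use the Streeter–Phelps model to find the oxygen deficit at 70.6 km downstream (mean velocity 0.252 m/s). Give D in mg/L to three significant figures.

D ≈ 8.26 mg/L

Travel time t = x/v = 70.6 km / (0.252 m/s) = 70600 m / 0.252 m/s = 280200 s = 3.243 d.
k_1 L₀/(k_2−k_1) = 0.142×27.6/(0.268−0.142) = 3.919/0.1260 = 31.10 mg/L.
e^(−k_1 t) = e^(−0.142×3.243) = 0.6310; e^(−k_2 t) = e^(−0.268×3.243) = 0.4194.
D = 31.10 × (0.6310 − 0.4194) + 3.99 × 0.4194 = 6.583 + 1.673 = 8.256 mg/L.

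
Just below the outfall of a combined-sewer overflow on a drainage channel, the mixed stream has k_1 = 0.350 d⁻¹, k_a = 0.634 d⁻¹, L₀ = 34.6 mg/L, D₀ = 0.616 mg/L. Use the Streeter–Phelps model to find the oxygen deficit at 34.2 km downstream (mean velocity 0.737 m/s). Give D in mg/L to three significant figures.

D ≈ 5.44 mg/L

Travel time t = x/v = 34.2 km / (0.737 m/s) = 34200 m / 0.737 m/s = 46400 s = 0.5371 d.
k_1 L₀/(k_a−k_1) = 0.350×34.6/(0.634−0.350) = 12.11/0.2840 = 42.64 mg/L.
e^(−k_1 t) = e^(−0.350×0.5371) = 0.8286; e^(−k_a t) = e^(−0.634×0.5371) = 0.7114.
D = 42.64 × (0.8286 − 0.7114) + 0.616 × 0.7114 = 4.999 + 0.4382 = 5.437 mg/L.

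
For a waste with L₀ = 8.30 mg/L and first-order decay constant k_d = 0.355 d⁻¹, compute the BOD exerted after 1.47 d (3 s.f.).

y ≈ 3.37 mg/L

y_t = L₀(1 − e^(−k_d t)) = 8.30 × (1 − e^(−0.355×1.47))
= 8.30 × (1 − 0.5934) = 8.30 × 0.4066 = 3.375 mg/L.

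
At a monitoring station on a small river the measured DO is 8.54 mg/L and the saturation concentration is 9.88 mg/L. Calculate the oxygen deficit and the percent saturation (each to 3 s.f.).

D ≈ 1.34 mg/L; 86.4 % saturation

D = C_s − C = 9.88 − 8.54 = 1.34 mg/L.
% saturation = 8.54/9.88 × 100 = 86.4 %.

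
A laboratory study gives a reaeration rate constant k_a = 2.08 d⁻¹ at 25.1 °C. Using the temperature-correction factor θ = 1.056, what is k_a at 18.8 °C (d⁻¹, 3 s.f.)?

k_a(T₂) = k_a(T₁) · θ^(T₂−T₁) = 2.08 × 1.056^(18.8−25.1)
= 2.08 × 1.056^-6.30 = 2.08 × 0.7094 = 1.476 d⁻¹.

k_a ≈ 1.48 d⁻¹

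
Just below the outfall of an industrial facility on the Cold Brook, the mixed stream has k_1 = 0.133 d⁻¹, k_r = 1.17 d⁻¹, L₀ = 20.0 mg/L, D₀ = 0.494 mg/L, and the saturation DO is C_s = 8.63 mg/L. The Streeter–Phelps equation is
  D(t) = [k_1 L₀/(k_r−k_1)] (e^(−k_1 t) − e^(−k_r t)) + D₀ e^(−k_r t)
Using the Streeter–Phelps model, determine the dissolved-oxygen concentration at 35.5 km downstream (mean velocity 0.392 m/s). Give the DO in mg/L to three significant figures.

Travel time t = x/v = 35.5 km / (0.392 m/s) = 35500 m / 0.392 m/s = 90560 s = 1.048 d.
k_1 L₀/(k_r−k_1) = 0.133×20.0/(1.17−0.133) = 2.660/1.037 = 2.565 mg/L.
e^(−k_1 t) = e^(−0.133×1.048) = 0.8699; e^(−k_r t) = e^(−1.17×1.048) = 0.2934.
D = 2.565 × (0.8699 − 0.2934) + 0.494 × 0.2934 = 1.479 + 0.1449 = 1.624 mg/L.
DO = C_s − D = 8.63 − 1.624 = 7.006 mg/L.

DO ≈ 7.01 mg/L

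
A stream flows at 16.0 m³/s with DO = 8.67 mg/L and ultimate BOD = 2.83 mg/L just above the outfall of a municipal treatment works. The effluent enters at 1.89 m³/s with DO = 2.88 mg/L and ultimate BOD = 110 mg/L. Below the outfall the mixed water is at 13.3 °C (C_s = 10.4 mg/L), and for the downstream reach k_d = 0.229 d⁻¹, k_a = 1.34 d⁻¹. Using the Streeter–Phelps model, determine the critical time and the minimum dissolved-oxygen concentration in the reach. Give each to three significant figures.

Mixed DO = (16.0×8.67 + 1.89×2.88)/(16.0+1.89) = 144.2/17.89 = 8.058 mg/L.
Mixed L₀ = (16.0×2.83 + 1.89×110)/(17.89) = 253.2/17.89 = 14.15 mg/L.
Initial deficit D₀ = C_s − DO₀ = 10.4 − 8.058 = 2.342 mg/L.
t_c = (1/1.111) ln[(1.34/0.229)(1 − 2.342×1.111/(0.229×14.15))] = 0.9001 × ln(1.154) = 0.1290 d.
D_c = (0.229/1.34) × 14.15 × e^(−0.229×0.1290) = 0.1709 × 14.15 × 0.9709 = 2.348 mg/L.
Minimum DO = 10.4 − 2.348 = 8.052 mg/L.

t_c ≈ 0.129 d; minimum DO ≈ 8.05 mg/L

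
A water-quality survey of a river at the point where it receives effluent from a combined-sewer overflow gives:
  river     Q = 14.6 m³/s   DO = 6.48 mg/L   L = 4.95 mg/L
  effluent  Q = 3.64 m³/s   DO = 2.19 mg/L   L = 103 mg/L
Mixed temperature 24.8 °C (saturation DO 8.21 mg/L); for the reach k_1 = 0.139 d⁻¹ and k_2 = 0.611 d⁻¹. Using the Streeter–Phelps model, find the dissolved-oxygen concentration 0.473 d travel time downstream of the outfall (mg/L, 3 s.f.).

DO ≈ 4.92 mg/L

Mixed DO = (14.6×6.48 + 3.64×2.19)/(14.6+3.64) = 102.6/18.24 = 5.624 mg/L.
Mixed L₀ = (14.6×4.95 + 3.64×103)/(18.24) = 447.2/18.24 = 24.52 mg/L.
Initial deficit D₀ = C_s − DO₀ = 8.21 − 5.624 = 2.586 mg/L.
D(0.473) = [0.139×24.52/(0.611−0.139)](e^(−0.139×0.473) − e^(−0.611×0.473)) + 2.586 e^(−0.611×0.473)
= 7.220 × (0.9364 − 0.7490) + 2.586 × 0.7490 = 3.290 mg/L.
DO = 8.21 − 3.290 = 4.920 mg/L.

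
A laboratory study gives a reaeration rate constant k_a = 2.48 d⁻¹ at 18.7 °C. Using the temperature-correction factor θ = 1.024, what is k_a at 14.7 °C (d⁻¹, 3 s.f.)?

k_a ≈ 2.26 d⁻¹

k_a(T₂) = k_a(T₁) · θ^(T₂−T₁) = 2.48 × 1.024^(14.7−18.7)
= 2.48 × 1.024^-4.00 = 2.48 × 0.9095 = 2.256 d⁻¹.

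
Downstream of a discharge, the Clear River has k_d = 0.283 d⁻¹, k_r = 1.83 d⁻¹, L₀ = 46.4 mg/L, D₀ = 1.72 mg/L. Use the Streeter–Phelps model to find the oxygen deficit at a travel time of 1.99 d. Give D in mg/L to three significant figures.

D ≈ 4.66 mg/L

k_d L₀/(k_r−k_d) = 0.283×46.4/(1.83−0.283) = 13.13/1.547 = 8.488 mg/L.
e^(−k_d t) = e^(−0.283×1.990) = 0.5694; e^(−k_r t) = e^(−1.83×1.990) = 0.02621.
D = 8.488 × (0.5694 − 0.02621) + 1.72 × 0.02621 = 4.611 + 0.04508 = 4.656 mg/L.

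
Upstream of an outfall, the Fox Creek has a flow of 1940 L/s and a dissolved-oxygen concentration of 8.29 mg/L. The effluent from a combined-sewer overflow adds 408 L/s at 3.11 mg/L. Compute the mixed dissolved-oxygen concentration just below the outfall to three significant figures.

7.39 mg/L

Flow-weighted mixing: C = (Q_r C_r + Q_w C_w)/(Q_r + Q_w)
= (1940×8.29 + 408×3.11)/(1940 + 408) = 17350/2348 = 7.390 mg/L.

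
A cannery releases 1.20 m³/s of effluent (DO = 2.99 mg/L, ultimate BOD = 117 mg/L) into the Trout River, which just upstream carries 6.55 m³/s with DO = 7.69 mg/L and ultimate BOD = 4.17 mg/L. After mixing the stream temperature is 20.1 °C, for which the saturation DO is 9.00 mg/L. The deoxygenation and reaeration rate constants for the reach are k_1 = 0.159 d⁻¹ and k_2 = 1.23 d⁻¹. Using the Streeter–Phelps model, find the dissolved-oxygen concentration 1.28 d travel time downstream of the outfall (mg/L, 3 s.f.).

DO ≈ 6.62 mg/L

Mixed DO = (6.55×7.69 + 1.20×2.99)/(6.55+1.20) = 53.96/7.750 = 6.962 mg/L.
Mixed L₀ = (6.55×4.17 + 1.20×117)/(7.750) = 167.7/7.750 = 21.64 mg/L.
Initial deficit D₀ = C_s − DO₀ = 9.00 − 6.962 = 2.038 mg/L.
D(1.28) = [0.159×21.64/(1.23−0.159)](e^(−0.159×1.28) − e^(−1.23×1.28)) + 2.038 e^(−1.23×1.28)
= 3.213 × (0.8159 − 0.2071) + 2.038 × 0.2071 = 2.378 mg/L.
DO = 9.00 − 2.378 = 6.622 mg/L.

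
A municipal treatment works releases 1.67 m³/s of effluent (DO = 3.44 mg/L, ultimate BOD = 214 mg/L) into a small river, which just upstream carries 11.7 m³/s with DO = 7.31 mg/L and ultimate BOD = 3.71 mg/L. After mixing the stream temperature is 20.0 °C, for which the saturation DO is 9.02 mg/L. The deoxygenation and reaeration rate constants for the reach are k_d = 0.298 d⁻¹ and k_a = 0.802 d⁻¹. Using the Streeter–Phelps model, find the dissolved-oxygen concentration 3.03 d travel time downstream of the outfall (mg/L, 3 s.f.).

DO ≈ 3.20 mg/L

Mixed DO = (11.7×7.31 + 1.67×3.44)/(11.7+1.67) = 91.27/13.37 = 6.827 mg/L.
Mixed L₀ = (11.7×3.71 + 1.67×214)/(13.37) = 400.8/13.37 = 29.98 mg/L.
Initial deficit D₀ = C_s − DO₀ = 9.02 − 6.827 = 2.193 mg/L.
D(3.03) = [0.298×29.98/(0.802−0.298)](e^(−0.298×3.03) − e^(−0.802×3.03)) + 2.193 e^(−0.802×3.03)
= 17.72 × (0.4054 − 0.08803) + 2.193 × 0.08803 = 5.818 mg/L.
DO = 9.02 − 5.818 = 3.202 mg/L.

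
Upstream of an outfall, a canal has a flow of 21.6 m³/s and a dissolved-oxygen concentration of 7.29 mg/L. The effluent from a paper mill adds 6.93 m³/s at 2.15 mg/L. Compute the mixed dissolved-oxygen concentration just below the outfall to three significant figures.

Flow-weighted mixing: C = (Q_r C_r + Q_w C_w)/(Q_r + Q_w)
= (21.6×7.29 + 6.93×2.15)/(21.6 + 6.93) = 172.4/28.53 = 6.041 mg/L.

6.04 mg/L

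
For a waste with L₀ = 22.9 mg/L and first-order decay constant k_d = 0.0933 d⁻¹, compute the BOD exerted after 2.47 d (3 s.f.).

y ≈ 4.71 mg/L

y_t = L₀(1 − e^(−k_d t)) = 22.9 × (1 − e^(−0.0933×2.47))
= 22.9 × (1 − 0.7942) = 22.9 × 0.2058 = 4.713 mg/L.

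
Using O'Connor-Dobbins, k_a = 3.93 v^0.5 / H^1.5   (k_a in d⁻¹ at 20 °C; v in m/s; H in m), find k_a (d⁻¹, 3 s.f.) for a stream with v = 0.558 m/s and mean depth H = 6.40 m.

k_a ≈ 0.181 d⁻¹

k_a = 3.93 × 0.558^0.5 / 6.40^1.5 = 3.93 × 0.7470 / 16.19 = 0.1813 d⁻¹.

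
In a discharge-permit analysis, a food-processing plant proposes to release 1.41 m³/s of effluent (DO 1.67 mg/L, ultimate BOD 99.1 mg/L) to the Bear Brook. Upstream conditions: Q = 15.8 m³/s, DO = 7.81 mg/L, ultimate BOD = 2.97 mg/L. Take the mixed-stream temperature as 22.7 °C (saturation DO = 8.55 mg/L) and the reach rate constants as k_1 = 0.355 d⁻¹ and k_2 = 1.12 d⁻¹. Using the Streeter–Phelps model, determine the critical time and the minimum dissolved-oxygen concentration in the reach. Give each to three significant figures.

Mixed DO = (15.8×7.81 + 1.41×1.67)/(15.8+1.41) = 125.8/17.21 = 7.307 mg/L.
Mixed L₀ = (15.8×2.97 + 1.41×99.1)/(17.21) = 186.7/17.21 = 10.85 mg/L.
Initial deficit D₀ = C_s − DO₀ = 8.55 − 7.307 = 1.243 mg/L.
t_c = (1/0.7650) ln[(1.12/0.355)(1 − 1.243×0.7650/(0.355×10.85))] = 1.307 × ln(2.376) = 1.131 d.
D_c = (0.355/1.12) × 10.85 × e^(−0.355×1.131) = 0.3170 × 10.85 × 0.6693 = 2.301 mg/L.
Minimum DO = 8.55 − 2.301 = 6.249 mg/L.

t_c ≈ 1.13 d; minimum DO ≈ 6.25 mg/L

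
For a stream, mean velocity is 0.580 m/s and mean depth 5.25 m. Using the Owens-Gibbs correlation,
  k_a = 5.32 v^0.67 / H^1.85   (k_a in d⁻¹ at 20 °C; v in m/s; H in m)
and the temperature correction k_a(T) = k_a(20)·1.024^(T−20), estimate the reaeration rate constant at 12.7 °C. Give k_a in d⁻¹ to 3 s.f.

k_a ≈ 0.145 d⁻¹

k_a(20) = 5.32 × 0.580^0.67 / 5.25^1.85 = 5.32 × 0.6942 / 21.49 = 0.1718 d⁻¹.
k_a(12.7) = 0.1718 × 1.024^(12.7−20) = 0.1718 × 0.8410 = 0.1445 d⁻¹.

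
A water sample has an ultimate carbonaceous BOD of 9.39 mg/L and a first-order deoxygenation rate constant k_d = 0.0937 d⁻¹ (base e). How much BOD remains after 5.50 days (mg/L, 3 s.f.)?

L ≈ 5.61 mg/L

L_t = L₀ e^(−k_d t) = 9.39 × e^(−0.0937×5.50) = 9.39 × 0.5973 = 5.609 mg/L.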